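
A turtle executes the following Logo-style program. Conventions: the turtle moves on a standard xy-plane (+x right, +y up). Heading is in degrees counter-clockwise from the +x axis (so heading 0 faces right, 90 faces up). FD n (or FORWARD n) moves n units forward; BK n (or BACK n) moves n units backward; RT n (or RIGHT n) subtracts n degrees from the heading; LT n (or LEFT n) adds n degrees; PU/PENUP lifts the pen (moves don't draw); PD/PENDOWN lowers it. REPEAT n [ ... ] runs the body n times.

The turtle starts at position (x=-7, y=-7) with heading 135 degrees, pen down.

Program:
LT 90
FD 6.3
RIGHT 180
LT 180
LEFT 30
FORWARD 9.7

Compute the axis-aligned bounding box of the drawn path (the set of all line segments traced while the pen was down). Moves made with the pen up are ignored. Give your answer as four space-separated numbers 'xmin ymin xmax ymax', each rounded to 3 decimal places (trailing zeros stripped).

Answer: -13.965 -20.824 -7 -7

Derivation:
Executing turtle program step by step:
Start: pos=(-7,-7), heading=135, pen down
LT 90: heading 135 -> 225
FD 6.3: (-7,-7) -> (-11.455,-11.455) [heading=225, draw]
RT 180: heading 225 -> 45
LT 180: heading 45 -> 225
LT 30: heading 225 -> 255
FD 9.7: (-11.455,-11.455) -> (-13.965,-20.824) [heading=255, draw]
Final: pos=(-13.965,-20.824), heading=255, 2 segment(s) drawn

Segment endpoints: x in {-13.965, -11.455, -7}, y in {-20.824, -11.455, -7}
xmin=-13.965, ymin=-20.824, xmax=-7, ymax=-7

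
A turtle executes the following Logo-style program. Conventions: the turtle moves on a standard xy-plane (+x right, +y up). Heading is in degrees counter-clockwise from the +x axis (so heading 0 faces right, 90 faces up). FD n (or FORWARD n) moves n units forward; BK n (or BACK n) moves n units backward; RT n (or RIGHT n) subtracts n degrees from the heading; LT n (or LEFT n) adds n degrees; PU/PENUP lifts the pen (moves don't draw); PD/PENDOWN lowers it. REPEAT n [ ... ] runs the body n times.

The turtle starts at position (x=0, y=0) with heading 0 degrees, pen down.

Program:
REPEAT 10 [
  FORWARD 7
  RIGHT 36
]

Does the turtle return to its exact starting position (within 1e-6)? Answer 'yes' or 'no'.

Answer: yes

Derivation:
Executing turtle program step by step:
Start: pos=(0,0), heading=0, pen down
REPEAT 10 [
  -- iteration 1/10 --
  FD 7: (0,0) -> (7,0) [heading=0, draw]
  RT 36: heading 0 -> 324
  -- iteration 2/10 --
  FD 7: (7,0) -> (12.663,-4.114) [heading=324, draw]
  RT 36: heading 324 -> 288
  -- iteration 3/10 --
  FD 7: (12.663,-4.114) -> (14.826,-10.772) [heading=288, draw]
  RT 36: heading 288 -> 252
  -- iteration 4/10 --
  FD 7: (14.826,-10.772) -> (12.663,-17.429) [heading=252, draw]
  RT 36: heading 252 -> 216
  -- iteration 5/10 --
  FD 7: (12.663,-17.429) -> (7,-21.544) [heading=216, draw]
  RT 36: heading 216 -> 180
  -- iteration 6/10 --
  FD 7: (7,-21.544) -> (0,-21.544) [heading=180, draw]
  RT 36: heading 180 -> 144
  -- iteration 7/10 --
  FD 7: (0,-21.544) -> (-5.663,-17.429) [heading=144, draw]
  RT 36: heading 144 -> 108
  -- iteration 8/10 --
  FD 7: (-5.663,-17.429) -> (-7.826,-10.772) [heading=108, draw]
  RT 36: heading 108 -> 72
  -- iteration 9/10 --
  FD 7: (-7.826,-10.772) -> (-5.663,-4.114) [heading=72, draw]
  RT 36: heading 72 -> 36
  -- iteration 10/10 --
  FD 7: (-5.663,-4.114) -> (0,0) [heading=36, draw]
  RT 36: heading 36 -> 0
]
Final: pos=(0,0), heading=0, 10 segment(s) drawn

Start position: (0, 0)
Final position: (0, 0)
Distance = 0; < 1e-6 -> CLOSED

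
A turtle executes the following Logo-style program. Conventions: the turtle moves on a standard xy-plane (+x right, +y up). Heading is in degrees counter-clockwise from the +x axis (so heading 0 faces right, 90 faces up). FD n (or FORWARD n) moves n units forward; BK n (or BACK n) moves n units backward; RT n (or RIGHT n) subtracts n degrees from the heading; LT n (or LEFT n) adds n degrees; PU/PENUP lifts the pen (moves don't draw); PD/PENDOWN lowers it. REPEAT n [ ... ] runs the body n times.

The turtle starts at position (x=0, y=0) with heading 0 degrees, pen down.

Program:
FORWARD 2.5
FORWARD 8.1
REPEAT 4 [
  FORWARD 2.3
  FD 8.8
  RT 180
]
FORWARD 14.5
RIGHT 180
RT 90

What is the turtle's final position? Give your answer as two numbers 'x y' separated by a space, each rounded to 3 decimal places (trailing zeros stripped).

Executing turtle program step by step:
Start: pos=(0,0), heading=0, pen down
FD 2.5: (0,0) -> (2.5,0) [heading=0, draw]
FD 8.1: (2.5,0) -> (10.6,0) [heading=0, draw]
REPEAT 4 [
  -- iteration 1/4 --
  FD 2.3: (10.6,0) -> (12.9,0) [heading=0, draw]
  FD 8.8: (12.9,0) -> (21.7,0) [heading=0, draw]
  RT 180: heading 0 -> 180
  -- iteration 2/4 --
  FD 2.3: (21.7,0) -> (19.4,0) [heading=180, draw]
  FD 8.8: (19.4,0) -> (10.6,0) [heading=180, draw]
  RT 180: heading 180 -> 0
  -- iteration 3/4 --
  FD 2.3: (10.6,0) -> (12.9,0) [heading=0, draw]
  FD 8.8: (12.9,0) -> (21.7,0) [heading=0, draw]
  RT 180: heading 0 -> 180
  -- iteration 4/4 --
  FD 2.3: (21.7,0) -> (19.4,0) [heading=180, draw]
  FD 8.8: (19.4,0) -> (10.6,0) [heading=180, draw]
  RT 180: heading 180 -> 0
]
FD 14.5: (10.6,0) -> (25.1,0) [heading=0, draw]
RT 180: heading 0 -> 180
RT 90: heading 180 -> 90
Final: pos=(25.1,0), heading=90, 11 segment(s) drawn

Answer: 25.1 0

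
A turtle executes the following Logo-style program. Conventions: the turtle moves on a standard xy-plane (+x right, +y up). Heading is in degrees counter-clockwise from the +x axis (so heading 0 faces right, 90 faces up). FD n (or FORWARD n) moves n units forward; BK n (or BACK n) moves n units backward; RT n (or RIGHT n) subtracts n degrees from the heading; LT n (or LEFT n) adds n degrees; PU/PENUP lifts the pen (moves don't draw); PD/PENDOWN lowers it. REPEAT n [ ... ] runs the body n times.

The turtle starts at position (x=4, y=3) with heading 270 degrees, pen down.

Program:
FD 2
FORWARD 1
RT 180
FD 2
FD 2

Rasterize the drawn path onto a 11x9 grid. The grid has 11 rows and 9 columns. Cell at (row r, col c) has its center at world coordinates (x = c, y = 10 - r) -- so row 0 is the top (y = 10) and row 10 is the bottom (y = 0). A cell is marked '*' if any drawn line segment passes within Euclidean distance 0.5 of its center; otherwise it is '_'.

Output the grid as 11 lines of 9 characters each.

Segment 0: (4,3) -> (4,1)
Segment 1: (4,1) -> (4,0)
Segment 2: (4,0) -> (4,2)
Segment 3: (4,2) -> (4,4)

Answer: _________
_________
_________
_________
_________
_________
____*____
____*____
____*____
____*____
____*____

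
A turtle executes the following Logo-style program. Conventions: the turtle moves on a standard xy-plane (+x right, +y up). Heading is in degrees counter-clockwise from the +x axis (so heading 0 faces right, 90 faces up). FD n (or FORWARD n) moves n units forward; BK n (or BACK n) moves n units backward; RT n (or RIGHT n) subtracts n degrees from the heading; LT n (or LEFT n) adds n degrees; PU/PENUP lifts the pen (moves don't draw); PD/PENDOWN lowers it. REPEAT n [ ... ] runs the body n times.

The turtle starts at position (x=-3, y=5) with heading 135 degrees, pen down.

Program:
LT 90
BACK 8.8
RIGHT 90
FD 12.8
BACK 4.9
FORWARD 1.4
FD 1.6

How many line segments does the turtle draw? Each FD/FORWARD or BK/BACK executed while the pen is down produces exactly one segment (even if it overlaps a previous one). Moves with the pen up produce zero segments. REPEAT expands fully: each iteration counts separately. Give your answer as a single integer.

Answer: 5

Derivation:
Executing turtle program step by step:
Start: pos=(-3,5), heading=135, pen down
LT 90: heading 135 -> 225
BK 8.8: (-3,5) -> (3.223,11.223) [heading=225, draw]
RT 90: heading 225 -> 135
FD 12.8: (3.223,11.223) -> (-5.828,20.274) [heading=135, draw]
BK 4.9: (-5.828,20.274) -> (-2.364,16.809) [heading=135, draw]
FD 1.4: (-2.364,16.809) -> (-3.354,17.799) [heading=135, draw]
FD 1.6: (-3.354,17.799) -> (-4.485,18.93) [heading=135, draw]
Final: pos=(-4.485,18.93), heading=135, 5 segment(s) drawn
Segments drawn: 5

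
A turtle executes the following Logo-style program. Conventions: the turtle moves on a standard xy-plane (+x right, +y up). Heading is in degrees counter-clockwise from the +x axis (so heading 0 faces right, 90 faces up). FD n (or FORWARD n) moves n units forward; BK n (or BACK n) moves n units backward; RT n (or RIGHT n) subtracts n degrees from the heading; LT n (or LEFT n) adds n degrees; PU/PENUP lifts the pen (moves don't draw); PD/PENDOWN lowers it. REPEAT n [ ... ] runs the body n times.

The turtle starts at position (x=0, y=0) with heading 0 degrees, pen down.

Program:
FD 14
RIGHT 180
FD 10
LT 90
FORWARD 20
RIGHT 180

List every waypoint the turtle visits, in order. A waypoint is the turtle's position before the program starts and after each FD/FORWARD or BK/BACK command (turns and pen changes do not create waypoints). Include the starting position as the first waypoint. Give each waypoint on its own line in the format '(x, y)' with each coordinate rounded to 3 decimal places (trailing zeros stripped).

Executing turtle program step by step:
Start: pos=(0,0), heading=0, pen down
FD 14: (0,0) -> (14,0) [heading=0, draw]
RT 180: heading 0 -> 180
FD 10: (14,0) -> (4,0) [heading=180, draw]
LT 90: heading 180 -> 270
FD 20: (4,0) -> (4,-20) [heading=270, draw]
RT 180: heading 270 -> 90
Final: pos=(4,-20), heading=90, 3 segment(s) drawn
Waypoints (4 total):
(0, 0)
(14, 0)
(4, 0)
(4, -20)

Answer: (0, 0)
(14, 0)
(4, 0)
(4, -20)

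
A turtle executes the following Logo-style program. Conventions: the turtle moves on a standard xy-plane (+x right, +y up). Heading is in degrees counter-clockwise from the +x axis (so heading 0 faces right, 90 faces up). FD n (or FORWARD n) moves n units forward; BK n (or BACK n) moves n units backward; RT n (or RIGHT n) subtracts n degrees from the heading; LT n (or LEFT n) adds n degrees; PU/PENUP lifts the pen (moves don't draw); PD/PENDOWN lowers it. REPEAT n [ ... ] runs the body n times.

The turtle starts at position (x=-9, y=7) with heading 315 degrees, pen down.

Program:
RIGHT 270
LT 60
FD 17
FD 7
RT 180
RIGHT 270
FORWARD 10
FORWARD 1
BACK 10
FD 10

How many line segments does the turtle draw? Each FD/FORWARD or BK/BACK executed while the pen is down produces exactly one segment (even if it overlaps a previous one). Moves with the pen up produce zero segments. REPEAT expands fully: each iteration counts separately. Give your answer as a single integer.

Answer: 6

Derivation:
Executing turtle program step by step:
Start: pos=(-9,7), heading=315, pen down
RT 270: heading 315 -> 45
LT 60: heading 45 -> 105
FD 17: (-9,7) -> (-13.4,23.421) [heading=105, draw]
FD 7: (-13.4,23.421) -> (-15.212,30.182) [heading=105, draw]
RT 180: heading 105 -> 285
RT 270: heading 285 -> 15
FD 10: (-15.212,30.182) -> (-5.552,32.77) [heading=15, draw]
FD 1: (-5.552,32.77) -> (-4.586,33.029) [heading=15, draw]
BK 10: (-4.586,33.029) -> (-14.246,30.441) [heading=15, draw]
FD 10: (-14.246,30.441) -> (-4.586,33.029) [heading=15, draw]
Final: pos=(-4.586,33.029), heading=15, 6 segment(s) drawn
Segments drawn: 6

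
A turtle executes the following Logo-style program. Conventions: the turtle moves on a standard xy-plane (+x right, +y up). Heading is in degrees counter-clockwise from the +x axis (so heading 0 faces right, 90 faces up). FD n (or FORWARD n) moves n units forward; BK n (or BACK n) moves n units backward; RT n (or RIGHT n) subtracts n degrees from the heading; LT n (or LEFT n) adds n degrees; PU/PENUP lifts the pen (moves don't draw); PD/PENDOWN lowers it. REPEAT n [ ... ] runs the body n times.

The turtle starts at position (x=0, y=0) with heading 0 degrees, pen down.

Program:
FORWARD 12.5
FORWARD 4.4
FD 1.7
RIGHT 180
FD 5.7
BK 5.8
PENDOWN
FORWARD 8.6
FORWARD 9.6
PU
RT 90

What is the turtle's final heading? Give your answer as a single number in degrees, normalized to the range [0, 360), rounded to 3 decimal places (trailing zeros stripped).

Executing turtle program step by step:
Start: pos=(0,0), heading=0, pen down
FD 12.5: (0,0) -> (12.5,0) [heading=0, draw]
FD 4.4: (12.5,0) -> (16.9,0) [heading=0, draw]
FD 1.7: (16.9,0) -> (18.6,0) [heading=0, draw]
RT 180: heading 0 -> 180
FD 5.7: (18.6,0) -> (12.9,0) [heading=180, draw]
BK 5.8: (12.9,0) -> (18.7,0) [heading=180, draw]
PD: pen down
FD 8.6: (18.7,0) -> (10.1,0) [heading=180, draw]
FD 9.6: (10.1,0) -> (0.5,0) [heading=180, draw]
PU: pen up
RT 90: heading 180 -> 90
Final: pos=(0.5,0), heading=90, 7 segment(s) drawn

Answer: 90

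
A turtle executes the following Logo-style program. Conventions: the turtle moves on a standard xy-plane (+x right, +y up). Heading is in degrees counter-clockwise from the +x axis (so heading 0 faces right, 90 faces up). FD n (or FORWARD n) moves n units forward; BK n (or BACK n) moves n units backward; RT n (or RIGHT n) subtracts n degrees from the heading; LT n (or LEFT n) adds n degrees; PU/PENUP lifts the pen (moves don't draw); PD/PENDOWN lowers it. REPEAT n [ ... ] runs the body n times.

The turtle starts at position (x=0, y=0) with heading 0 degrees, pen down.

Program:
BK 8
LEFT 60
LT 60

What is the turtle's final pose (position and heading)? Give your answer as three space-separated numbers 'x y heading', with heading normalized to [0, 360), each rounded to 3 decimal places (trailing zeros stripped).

Answer: -8 0 120

Derivation:
Executing turtle program step by step:
Start: pos=(0,0), heading=0, pen down
BK 8: (0,0) -> (-8,0) [heading=0, draw]
LT 60: heading 0 -> 60
LT 60: heading 60 -> 120
Final: pos=(-8,0), heading=120, 1 segment(s) drawn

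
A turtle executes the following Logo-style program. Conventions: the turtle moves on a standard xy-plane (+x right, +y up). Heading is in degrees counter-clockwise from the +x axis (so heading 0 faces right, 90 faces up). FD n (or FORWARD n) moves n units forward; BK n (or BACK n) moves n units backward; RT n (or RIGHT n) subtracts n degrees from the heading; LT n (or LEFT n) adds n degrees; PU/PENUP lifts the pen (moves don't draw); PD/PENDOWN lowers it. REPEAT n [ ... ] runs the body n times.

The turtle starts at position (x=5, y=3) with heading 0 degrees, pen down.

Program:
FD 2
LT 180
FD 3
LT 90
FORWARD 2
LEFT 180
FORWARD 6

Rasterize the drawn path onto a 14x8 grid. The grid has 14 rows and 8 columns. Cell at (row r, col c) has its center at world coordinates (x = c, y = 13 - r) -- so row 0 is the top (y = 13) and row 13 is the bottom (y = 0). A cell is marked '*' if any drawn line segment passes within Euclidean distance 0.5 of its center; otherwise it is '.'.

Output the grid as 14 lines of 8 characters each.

Segment 0: (5,3) -> (7,3)
Segment 1: (7,3) -> (4,3)
Segment 2: (4,3) -> (4,1)
Segment 3: (4,1) -> (4,7)

Answer: ........
........
........
........
........
........
....*...
....*...
....*...
....*...
....****
....*...
....*...
........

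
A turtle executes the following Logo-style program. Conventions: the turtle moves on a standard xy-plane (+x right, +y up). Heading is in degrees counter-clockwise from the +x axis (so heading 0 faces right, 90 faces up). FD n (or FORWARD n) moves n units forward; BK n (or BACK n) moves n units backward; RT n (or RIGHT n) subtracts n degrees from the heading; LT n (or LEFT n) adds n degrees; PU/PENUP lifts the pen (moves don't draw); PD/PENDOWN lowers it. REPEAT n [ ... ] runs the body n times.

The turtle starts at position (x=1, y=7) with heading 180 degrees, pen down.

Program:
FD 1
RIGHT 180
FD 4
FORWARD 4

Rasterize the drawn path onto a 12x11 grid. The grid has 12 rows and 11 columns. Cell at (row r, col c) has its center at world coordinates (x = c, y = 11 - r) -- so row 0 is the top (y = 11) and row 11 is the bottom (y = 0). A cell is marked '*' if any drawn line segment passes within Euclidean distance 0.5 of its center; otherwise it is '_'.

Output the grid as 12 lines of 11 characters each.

Answer: ___________
___________
___________
___________
*********__
___________
___________
___________
___________
___________
___________
___________

Derivation:
Segment 0: (1,7) -> (0,7)
Segment 1: (0,7) -> (4,7)
Segment 2: (4,7) -> (8,7)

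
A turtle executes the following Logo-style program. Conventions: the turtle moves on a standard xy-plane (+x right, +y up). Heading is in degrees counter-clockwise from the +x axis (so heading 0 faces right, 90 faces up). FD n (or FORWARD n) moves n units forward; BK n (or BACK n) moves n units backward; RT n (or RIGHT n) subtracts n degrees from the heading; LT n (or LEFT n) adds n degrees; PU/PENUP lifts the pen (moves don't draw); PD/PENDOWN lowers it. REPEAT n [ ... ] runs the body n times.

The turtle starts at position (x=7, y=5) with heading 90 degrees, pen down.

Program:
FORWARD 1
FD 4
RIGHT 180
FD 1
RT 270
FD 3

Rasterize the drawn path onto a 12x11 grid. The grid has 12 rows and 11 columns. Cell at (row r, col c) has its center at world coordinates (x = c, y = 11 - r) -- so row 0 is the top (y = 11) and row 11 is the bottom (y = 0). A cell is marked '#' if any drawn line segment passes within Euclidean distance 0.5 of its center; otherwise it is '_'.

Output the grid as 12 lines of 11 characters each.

Answer: ___________
_______#___
_______####
_______#___
_______#___
_______#___
_______#___
___________
___________
___________
___________
___________

Derivation:
Segment 0: (7,5) -> (7,6)
Segment 1: (7,6) -> (7,10)
Segment 2: (7,10) -> (7,9)
Segment 3: (7,9) -> (10,9)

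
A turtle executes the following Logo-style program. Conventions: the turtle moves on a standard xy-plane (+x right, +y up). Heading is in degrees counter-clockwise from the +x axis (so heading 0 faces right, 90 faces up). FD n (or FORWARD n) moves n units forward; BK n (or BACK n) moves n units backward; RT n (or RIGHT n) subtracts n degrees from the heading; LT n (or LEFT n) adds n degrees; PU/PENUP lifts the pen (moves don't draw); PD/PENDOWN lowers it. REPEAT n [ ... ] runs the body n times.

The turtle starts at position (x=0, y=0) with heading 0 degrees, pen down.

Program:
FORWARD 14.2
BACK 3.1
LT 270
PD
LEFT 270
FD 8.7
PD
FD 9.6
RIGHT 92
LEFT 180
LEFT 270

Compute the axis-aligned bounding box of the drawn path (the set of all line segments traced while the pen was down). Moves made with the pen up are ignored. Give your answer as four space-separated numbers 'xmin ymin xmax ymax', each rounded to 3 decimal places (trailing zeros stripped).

Executing turtle program step by step:
Start: pos=(0,0), heading=0, pen down
FD 14.2: (0,0) -> (14.2,0) [heading=0, draw]
BK 3.1: (14.2,0) -> (11.1,0) [heading=0, draw]
LT 270: heading 0 -> 270
PD: pen down
LT 270: heading 270 -> 180
FD 8.7: (11.1,0) -> (2.4,0) [heading=180, draw]
PD: pen down
FD 9.6: (2.4,0) -> (-7.2,0) [heading=180, draw]
RT 92: heading 180 -> 88
LT 180: heading 88 -> 268
LT 270: heading 268 -> 178
Final: pos=(-7.2,0), heading=178, 4 segment(s) drawn

Segment endpoints: x in {-7.2, 0, 2.4, 11.1, 14.2}, y in {0, 0, 0}
xmin=-7.2, ymin=0, xmax=14.2, ymax=0

Answer: -7.2 0 14.2 0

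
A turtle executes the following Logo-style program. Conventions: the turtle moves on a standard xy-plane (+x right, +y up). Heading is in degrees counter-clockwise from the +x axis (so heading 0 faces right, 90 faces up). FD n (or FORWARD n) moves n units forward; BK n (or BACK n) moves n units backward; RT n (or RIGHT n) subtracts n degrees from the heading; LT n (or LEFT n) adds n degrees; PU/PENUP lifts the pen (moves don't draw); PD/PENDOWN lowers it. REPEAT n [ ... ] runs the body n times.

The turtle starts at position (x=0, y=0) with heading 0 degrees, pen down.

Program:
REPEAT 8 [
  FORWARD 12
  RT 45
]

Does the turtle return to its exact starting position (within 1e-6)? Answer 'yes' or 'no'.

Executing turtle program step by step:
Start: pos=(0,0), heading=0, pen down
REPEAT 8 [
  -- iteration 1/8 --
  FD 12: (0,0) -> (12,0) [heading=0, draw]
  RT 45: heading 0 -> 315
  -- iteration 2/8 --
  FD 12: (12,0) -> (20.485,-8.485) [heading=315, draw]
  RT 45: heading 315 -> 270
  -- iteration 3/8 --
  FD 12: (20.485,-8.485) -> (20.485,-20.485) [heading=270, draw]
  RT 45: heading 270 -> 225
  -- iteration 4/8 --
  FD 12: (20.485,-20.485) -> (12,-28.971) [heading=225, draw]
  RT 45: heading 225 -> 180
  -- iteration 5/8 --
  FD 12: (12,-28.971) -> (0,-28.971) [heading=180, draw]
  RT 45: heading 180 -> 135
  -- iteration 6/8 --
  FD 12: (0,-28.971) -> (-8.485,-20.485) [heading=135, draw]
  RT 45: heading 135 -> 90
  -- iteration 7/8 --
  FD 12: (-8.485,-20.485) -> (-8.485,-8.485) [heading=90, draw]
  RT 45: heading 90 -> 45
  -- iteration 8/8 --
  FD 12: (-8.485,-8.485) -> (0,0) [heading=45, draw]
  RT 45: heading 45 -> 0
]
Final: pos=(0,0), heading=0, 8 segment(s) drawn

Start position: (0, 0)
Final position: (0, 0)
Distance = 0; < 1e-6 -> CLOSED

Answer: yes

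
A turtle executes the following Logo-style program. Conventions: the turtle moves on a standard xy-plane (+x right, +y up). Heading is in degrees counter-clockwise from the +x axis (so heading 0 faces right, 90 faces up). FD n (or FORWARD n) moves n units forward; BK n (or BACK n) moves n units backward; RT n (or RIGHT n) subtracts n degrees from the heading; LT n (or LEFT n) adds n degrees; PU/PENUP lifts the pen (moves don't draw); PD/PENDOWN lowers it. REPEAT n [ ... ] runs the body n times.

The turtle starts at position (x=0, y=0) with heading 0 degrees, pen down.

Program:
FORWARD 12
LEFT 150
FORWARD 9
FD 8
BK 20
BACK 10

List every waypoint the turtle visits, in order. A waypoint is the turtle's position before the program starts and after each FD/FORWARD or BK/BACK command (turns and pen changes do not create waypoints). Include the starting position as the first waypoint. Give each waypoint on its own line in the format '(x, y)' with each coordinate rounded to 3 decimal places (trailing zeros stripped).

Executing turtle program step by step:
Start: pos=(0,0), heading=0, pen down
FD 12: (0,0) -> (12,0) [heading=0, draw]
LT 150: heading 0 -> 150
FD 9: (12,0) -> (4.206,4.5) [heading=150, draw]
FD 8: (4.206,4.5) -> (-2.722,8.5) [heading=150, draw]
BK 20: (-2.722,8.5) -> (14.598,-1.5) [heading=150, draw]
BK 10: (14.598,-1.5) -> (23.258,-6.5) [heading=150, draw]
Final: pos=(23.258,-6.5), heading=150, 5 segment(s) drawn
Waypoints (6 total):
(0, 0)
(12, 0)
(4.206, 4.5)
(-2.722, 8.5)
(14.598, -1.5)
(23.258, -6.5)

Answer: (0, 0)
(12, 0)
(4.206, 4.5)
(-2.722, 8.5)
(14.598, -1.5)
(23.258, -6.5)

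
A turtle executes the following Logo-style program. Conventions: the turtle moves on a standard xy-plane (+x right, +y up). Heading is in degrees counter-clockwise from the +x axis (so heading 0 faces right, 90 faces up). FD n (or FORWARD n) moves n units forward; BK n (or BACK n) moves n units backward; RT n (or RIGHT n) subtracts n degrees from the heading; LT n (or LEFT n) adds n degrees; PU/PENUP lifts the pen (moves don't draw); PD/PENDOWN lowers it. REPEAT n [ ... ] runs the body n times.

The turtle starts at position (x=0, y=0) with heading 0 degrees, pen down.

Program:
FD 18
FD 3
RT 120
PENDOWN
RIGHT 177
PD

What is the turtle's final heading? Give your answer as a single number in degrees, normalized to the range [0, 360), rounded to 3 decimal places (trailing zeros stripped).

Executing turtle program step by step:
Start: pos=(0,0), heading=0, pen down
FD 18: (0,0) -> (18,0) [heading=0, draw]
FD 3: (18,0) -> (21,0) [heading=0, draw]
RT 120: heading 0 -> 240
PD: pen down
RT 177: heading 240 -> 63
PD: pen down
Final: pos=(21,0), heading=63, 2 segment(s) drawn

Answer: 63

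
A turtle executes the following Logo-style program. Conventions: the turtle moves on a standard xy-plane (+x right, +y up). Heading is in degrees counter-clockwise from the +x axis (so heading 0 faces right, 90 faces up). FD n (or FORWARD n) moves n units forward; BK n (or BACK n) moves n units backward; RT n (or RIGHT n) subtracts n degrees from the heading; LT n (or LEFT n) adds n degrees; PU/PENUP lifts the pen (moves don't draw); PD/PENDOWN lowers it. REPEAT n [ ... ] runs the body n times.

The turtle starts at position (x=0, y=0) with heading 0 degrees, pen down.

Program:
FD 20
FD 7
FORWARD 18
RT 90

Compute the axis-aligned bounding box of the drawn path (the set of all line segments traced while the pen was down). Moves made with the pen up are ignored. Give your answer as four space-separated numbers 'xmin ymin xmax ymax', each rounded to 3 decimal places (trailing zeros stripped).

Executing turtle program step by step:
Start: pos=(0,0), heading=0, pen down
FD 20: (0,0) -> (20,0) [heading=0, draw]
FD 7: (20,0) -> (27,0) [heading=0, draw]
FD 18: (27,0) -> (45,0) [heading=0, draw]
RT 90: heading 0 -> 270
Final: pos=(45,0), heading=270, 3 segment(s) drawn

Segment endpoints: x in {0, 20, 27, 45}, y in {0}
xmin=0, ymin=0, xmax=45, ymax=0

Answer: 0 0 45 0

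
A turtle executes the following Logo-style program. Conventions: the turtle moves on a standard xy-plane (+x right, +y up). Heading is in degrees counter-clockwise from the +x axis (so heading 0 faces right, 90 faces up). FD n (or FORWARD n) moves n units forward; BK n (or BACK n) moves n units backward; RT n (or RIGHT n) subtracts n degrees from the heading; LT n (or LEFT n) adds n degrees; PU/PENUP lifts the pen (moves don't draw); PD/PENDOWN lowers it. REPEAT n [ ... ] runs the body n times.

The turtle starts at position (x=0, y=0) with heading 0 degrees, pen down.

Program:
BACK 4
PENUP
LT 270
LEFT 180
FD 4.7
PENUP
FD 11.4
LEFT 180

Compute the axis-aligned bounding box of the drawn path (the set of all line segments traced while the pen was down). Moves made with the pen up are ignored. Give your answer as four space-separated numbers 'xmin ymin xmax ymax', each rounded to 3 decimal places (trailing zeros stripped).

Answer: -4 0 0 0

Derivation:
Executing turtle program step by step:
Start: pos=(0,0), heading=0, pen down
BK 4: (0,0) -> (-4,0) [heading=0, draw]
PU: pen up
LT 270: heading 0 -> 270
LT 180: heading 270 -> 90
FD 4.7: (-4,0) -> (-4,4.7) [heading=90, move]
PU: pen up
FD 11.4: (-4,4.7) -> (-4,16.1) [heading=90, move]
LT 180: heading 90 -> 270
Final: pos=(-4,16.1), heading=270, 1 segment(s) drawn

Segment endpoints: x in {-4, 0}, y in {0}
xmin=-4, ymin=0, xmax=0, ymax=0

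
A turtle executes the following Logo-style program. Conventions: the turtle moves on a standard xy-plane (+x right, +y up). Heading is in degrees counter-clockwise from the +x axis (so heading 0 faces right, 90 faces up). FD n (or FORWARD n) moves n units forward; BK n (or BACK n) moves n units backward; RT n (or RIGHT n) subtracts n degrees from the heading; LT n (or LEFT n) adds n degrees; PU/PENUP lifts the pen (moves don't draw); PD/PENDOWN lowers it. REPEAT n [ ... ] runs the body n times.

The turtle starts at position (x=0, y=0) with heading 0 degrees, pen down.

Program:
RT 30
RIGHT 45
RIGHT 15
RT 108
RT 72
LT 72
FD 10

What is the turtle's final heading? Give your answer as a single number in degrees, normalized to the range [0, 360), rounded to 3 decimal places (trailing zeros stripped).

Answer: 162

Derivation:
Executing turtle program step by step:
Start: pos=(0,0), heading=0, pen down
RT 30: heading 0 -> 330
RT 45: heading 330 -> 285
RT 15: heading 285 -> 270
RT 108: heading 270 -> 162
RT 72: heading 162 -> 90
LT 72: heading 90 -> 162
FD 10: (0,0) -> (-9.511,3.09) [heading=162, draw]
Final: pos=(-9.511,3.09), heading=162, 1 segment(s) drawn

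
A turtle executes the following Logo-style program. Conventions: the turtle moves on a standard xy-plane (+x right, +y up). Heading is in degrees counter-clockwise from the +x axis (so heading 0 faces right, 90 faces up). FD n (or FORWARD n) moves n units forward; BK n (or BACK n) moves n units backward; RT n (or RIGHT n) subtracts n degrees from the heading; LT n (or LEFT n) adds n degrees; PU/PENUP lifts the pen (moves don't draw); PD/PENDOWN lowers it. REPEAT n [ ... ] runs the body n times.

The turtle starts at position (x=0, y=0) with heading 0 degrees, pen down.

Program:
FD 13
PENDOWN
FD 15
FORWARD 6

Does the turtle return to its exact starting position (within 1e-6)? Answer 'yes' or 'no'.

Executing turtle program step by step:
Start: pos=(0,0), heading=0, pen down
FD 13: (0,0) -> (13,0) [heading=0, draw]
PD: pen down
FD 15: (13,0) -> (28,0) [heading=0, draw]
FD 6: (28,0) -> (34,0) [heading=0, draw]
Final: pos=(34,0), heading=0, 3 segment(s) drawn

Start position: (0, 0)
Final position: (34, 0)
Distance = 34; >= 1e-6 -> NOT closed

Answer: no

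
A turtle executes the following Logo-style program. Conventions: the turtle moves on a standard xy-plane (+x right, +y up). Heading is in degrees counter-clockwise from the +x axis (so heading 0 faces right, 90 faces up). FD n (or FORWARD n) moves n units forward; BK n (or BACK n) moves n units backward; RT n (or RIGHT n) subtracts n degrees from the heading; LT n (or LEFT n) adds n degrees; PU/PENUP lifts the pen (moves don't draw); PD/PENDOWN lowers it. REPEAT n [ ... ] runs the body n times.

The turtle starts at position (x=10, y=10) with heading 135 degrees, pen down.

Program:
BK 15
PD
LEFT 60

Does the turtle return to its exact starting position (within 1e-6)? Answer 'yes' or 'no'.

Executing turtle program step by step:
Start: pos=(10,10), heading=135, pen down
BK 15: (10,10) -> (20.607,-0.607) [heading=135, draw]
PD: pen down
LT 60: heading 135 -> 195
Final: pos=(20.607,-0.607), heading=195, 1 segment(s) drawn

Start position: (10, 10)
Final position: (20.607, -0.607)
Distance = 15; >= 1e-6 -> NOT closed

Answer: no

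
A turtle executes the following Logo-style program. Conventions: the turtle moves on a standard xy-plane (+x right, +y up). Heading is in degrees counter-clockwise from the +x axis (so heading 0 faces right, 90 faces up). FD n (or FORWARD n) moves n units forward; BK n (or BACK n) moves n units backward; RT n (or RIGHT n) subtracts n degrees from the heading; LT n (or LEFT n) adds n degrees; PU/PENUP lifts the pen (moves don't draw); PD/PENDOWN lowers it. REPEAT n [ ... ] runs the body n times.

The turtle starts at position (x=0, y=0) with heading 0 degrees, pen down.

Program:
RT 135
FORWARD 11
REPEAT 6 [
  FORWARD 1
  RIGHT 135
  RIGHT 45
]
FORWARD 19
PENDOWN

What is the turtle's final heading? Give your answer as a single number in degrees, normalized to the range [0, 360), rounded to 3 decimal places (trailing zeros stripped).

Executing turtle program step by step:
Start: pos=(0,0), heading=0, pen down
RT 135: heading 0 -> 225
FD 11: (0,0) -> (-7.778,-7.778) [heading=225, draw]
REPEAT 6 [
  -- iteration 1/6 --
  FD 1: (-7.778,-7.778) -> (-8.485,-8.485) [heading=225, draw]
  RT 135: heading 225 -> 90
  RT 45: heading 90 -> 45
  -- iteration 2/6 --
  FD 1: (-8.485,-8.485) -> (-7.778,-7.778) [heading=45, draw]
  RT 135: heading 45 -> 270
  RT 45: heading 270 -> 225
  -- iteration 3/6 --
  FD 1: (-7.778,-7.778) -> (-8.485,-8.485) [heading=225, draw]
  RT 135: heading 225 -> 90
  RT 45: heading 90 -> 45
  -- iteration 4/6 --
  FD 1: (-8.485,-8.485) -> (-7.778,-7.778) [heading=45, draw]
  RT 135: heading 45 -> 270
  RT 45: heading 270 -> 225
  -- iteration 5/6 --
  FD 1: (-7.778,-7.778) -> (-8.485,-8.485) [heading=225, draw]
  RT 135: heading 225 -> 90
  RT 45: heading 90 -> 45
  -- iteration 6/6 --
  FD 1: (-8.485,-8.485) -> (-7.778,-7.778) [heading=45, draw]
  RT 135: heading 45 -> 270
  RT 45: heading 270 -> 225
]
FD 19: (-7.778,-7.778) -> (-21.213,-21.213) [heading=225, draw]
PD: pen down
Final: pos=(-21.213,-21.213), heading=225, 8 segment(s) drawn

Answer: 225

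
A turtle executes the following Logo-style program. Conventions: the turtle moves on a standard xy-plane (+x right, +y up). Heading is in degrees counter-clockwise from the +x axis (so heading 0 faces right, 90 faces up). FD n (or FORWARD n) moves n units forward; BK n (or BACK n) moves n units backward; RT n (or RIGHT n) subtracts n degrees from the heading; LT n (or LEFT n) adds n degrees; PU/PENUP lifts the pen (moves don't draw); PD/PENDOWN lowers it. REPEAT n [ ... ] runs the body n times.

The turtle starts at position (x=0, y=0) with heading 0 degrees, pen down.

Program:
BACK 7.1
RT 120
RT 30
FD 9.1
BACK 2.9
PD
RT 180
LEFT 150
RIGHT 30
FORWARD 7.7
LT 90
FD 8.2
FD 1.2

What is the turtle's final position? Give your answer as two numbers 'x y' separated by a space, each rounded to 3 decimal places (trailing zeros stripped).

Answer: -23.838 -7.391

Derivation:
Executing turtle program step by step:
Start: pos=(0,0), heading=0, pen down
BK 7.1: (0,0) -> (-7.1,0) [heading=0, draw]
RT 120: heading 0 -> 240
RT 30: heading 240 -> 210
FD 9.1: (-7.1,0) -> (-14.981,-4.55) [heading=210, draw]
BK 2.9: (-14.981,-4.55) -> (-12.469,-3.1) [heading=210, draw]
PD: pen down
RT 180: heading 210 -> 30
LT 150: heading 30 -> 180
RT 30: heading 180 -> 150
FD 7.7: (-12.469,-3.1) -> (-19.138,0.75) [heading=150, draw]
LT 90: heading 150 -> 240
FD 8.2: (-19.138,0.75) -> (-23.238,-6.351) [heading=240, draw]
FD 1.2: (-23.238,-6.351) -> (-23.838,-7.391) [heading=240, draw]
Final: pos=(-23.838,-7.391), heading=240, 6 segment(s) drawn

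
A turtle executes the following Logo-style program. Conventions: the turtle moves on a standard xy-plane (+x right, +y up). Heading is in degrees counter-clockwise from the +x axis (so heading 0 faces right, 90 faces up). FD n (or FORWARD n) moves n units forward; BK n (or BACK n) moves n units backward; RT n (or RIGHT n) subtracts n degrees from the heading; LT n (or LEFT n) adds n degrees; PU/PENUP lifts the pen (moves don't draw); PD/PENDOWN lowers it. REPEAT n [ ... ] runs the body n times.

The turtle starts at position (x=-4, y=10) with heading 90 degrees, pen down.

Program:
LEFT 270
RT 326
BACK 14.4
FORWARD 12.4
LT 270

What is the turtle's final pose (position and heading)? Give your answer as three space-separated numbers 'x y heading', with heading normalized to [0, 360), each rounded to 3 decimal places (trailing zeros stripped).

Executing turtle program step by step:
Start: pos=(-4,10), heading=90, pen down
LT 270: heading 90 -> 0
RT 326: heading 0 -> 34
BK 14.4: (-4,10) -> (-15.938,1.948) [heading=34, draw]
FD 12.4: (-15.938,1.948) -> (-5.658,8.882) [heading=34, draw]
LT 270: heading 34 -> 304
Final: pos=(-5.658,8.882), heading=304, 2 segment(s) drawn

Answer: -5.658 8.882 304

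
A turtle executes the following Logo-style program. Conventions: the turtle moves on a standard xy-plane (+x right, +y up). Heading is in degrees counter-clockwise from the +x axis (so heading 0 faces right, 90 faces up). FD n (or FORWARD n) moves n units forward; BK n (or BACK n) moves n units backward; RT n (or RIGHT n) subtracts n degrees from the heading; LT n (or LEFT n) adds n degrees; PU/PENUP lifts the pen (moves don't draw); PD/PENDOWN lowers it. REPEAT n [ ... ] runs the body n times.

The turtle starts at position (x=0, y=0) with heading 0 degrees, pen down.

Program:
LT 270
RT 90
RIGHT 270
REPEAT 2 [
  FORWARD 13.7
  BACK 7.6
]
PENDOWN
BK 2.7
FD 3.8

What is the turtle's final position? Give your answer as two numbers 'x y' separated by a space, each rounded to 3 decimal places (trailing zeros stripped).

Answer: 0 -13.3

Derivation:
Executing turtle program step by step:
Start: pos=(0,0), heading=0, pen down
LT 270: heading 0 -> 270
RT 90: heading 270 -> 180
RT 270: heading 180 -> 270
REPEAT 2 [
  -- iteration 1/2 --
  FD 13.7: (0,0) -> (0,-13.7) [heading=270, draw]
  BK 7.6: (0,-13.7) -> (0,-6.1) [heading=270, draw]
  -- iteration 2/2 --
  FD 13.7: (0,-6.1) -> (0,-19.8) [heading=270, draw]
  BK 7.6: (0,-19.8) -> (0,-12.2) [heading=270, draw]
]
PD: pen down
BK 2.7: (0,-12.2) -> (0,-9.5) [heading=270, draw]
FD 3.8: (0,-9.5) -> (0,-13.3) [heading=270, draw]
Final: pos=(0,-13.3), heading=270, 6 segment(s) drawn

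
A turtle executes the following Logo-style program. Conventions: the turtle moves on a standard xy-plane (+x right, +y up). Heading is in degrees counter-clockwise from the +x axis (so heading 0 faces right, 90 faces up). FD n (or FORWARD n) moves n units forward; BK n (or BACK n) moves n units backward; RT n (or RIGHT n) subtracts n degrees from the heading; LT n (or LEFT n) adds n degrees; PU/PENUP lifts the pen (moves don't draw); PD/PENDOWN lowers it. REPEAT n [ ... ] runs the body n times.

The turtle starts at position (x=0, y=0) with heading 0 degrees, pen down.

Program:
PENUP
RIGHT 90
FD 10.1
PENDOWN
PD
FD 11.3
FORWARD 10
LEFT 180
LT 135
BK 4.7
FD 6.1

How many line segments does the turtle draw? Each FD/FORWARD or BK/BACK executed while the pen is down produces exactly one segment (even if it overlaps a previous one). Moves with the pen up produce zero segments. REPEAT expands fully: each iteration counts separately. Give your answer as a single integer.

Executing turtle program step by step:
Start: pos=(0,0), heading=0, pen down
PU: pen up
RT 90: heading 0 -> 270
FD 10.1: (0,0) -> (0,-10.1) [heading=270, move]
PD: pen down
PD: pen down
FD 11.3: (0,-10.1) -> (0,-21.4) [heading=270, draw]
FD 10: (0,-21.4) -> (0,-31.4) [heading=270, draw]
LT 180: heading 270 -> 90
LT 135: heading 90 -> 225
BK 4.7: (0,-31.4) -> (3.323,-28.077) [heading=225, draw]
FD 6.1: (3.323,-28.077) -> (-0.99,-32.39) [heading=225, draw]
Final: pos=(-0.99,-32.39), heading=225, 4 segment(s) drawn
Segments drawn: 4

Answer: 4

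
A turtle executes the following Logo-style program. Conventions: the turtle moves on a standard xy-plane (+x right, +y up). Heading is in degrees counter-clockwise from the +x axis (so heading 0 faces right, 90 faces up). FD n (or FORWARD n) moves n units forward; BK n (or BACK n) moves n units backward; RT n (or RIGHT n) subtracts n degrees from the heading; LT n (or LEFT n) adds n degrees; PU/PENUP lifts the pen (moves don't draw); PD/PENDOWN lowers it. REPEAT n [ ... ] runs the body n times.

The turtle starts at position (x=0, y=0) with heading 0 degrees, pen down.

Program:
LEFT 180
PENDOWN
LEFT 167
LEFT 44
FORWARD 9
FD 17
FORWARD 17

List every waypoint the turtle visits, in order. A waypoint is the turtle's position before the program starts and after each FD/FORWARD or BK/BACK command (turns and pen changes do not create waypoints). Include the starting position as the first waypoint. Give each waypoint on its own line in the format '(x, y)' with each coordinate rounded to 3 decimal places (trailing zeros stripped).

Executing turtle program step by step:
Start: pos=(0,0), heading=0, pen down
LT 180: heading 0 -> 180
PD: pen down
LT 167: heading 180 -> 347
LT 44: heading 347 -> 31
FD 9: (0,0) -> (7.715,4.635) [heading=31, draw]
FD 17: (7.715,4.635) -> (22.286,13.391) [heading=31, draw]
FD 17: (22.286,13.391) -> (36.858,22.147) [heading=31, draw]
Final: pos=(36.858,22.147), heading=31, 3 segment(s) drawn
Waypoints (4 total):
(0, 0)
(7.715, 4.635)
(22.286, 13.391)
(36.858, 22.147)

Answer: (0, 0)
(7.715, 4.635)
(22.286, 13.391)
(36.858, 22.147)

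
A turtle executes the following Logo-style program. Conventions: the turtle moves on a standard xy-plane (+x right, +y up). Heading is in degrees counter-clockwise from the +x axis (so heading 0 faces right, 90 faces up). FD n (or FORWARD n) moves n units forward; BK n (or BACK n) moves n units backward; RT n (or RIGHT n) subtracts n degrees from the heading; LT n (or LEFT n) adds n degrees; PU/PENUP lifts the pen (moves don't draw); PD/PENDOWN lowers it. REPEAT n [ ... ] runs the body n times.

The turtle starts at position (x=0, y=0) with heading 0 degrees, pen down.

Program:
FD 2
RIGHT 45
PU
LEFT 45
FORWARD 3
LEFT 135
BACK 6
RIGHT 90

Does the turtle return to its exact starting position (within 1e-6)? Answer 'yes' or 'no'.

Executing turtle program step by step:
Start: pos=(0,0), heading=0, pen down
FD 2: (0,0) -> (2,0) [heading=0, draw]
RT 45: heading 0 -> 315
PU: pen up
LT 45: heading 315 -> 0
FD 3: (2,0) -> (5,0) [heading=0, move]
LT 135: heading 0 -> 135
BK 6: (5,0) -> (9.243,-4.243) [heading=135, move]
RT 90: heading 135 -> 45
Final: pos=(9.243,-4.243), heading=45, 1 segment(s) drawn

Start position: (0, 0)
Final position: (9.243, -4.243)
Distance = 10.17; >= 1e-6 -> NOT closed

Answer: no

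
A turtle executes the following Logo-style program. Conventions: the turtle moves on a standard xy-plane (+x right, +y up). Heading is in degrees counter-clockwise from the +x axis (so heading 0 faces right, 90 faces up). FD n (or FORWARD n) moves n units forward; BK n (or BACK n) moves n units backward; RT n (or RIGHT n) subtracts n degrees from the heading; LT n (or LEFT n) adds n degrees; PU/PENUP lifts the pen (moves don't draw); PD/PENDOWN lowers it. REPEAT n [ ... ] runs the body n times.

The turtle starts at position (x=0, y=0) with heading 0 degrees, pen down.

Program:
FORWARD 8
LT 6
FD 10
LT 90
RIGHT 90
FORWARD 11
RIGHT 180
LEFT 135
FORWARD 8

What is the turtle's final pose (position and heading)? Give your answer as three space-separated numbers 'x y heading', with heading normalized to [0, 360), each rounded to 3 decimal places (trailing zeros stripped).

Executing turtle program step by step:
Start: pos=(0,0), heading=0, pen down
FD 8: (0,0) -> (8,0) [heading=0, draw]
LT 6: heading 0 -> 6
FD 10: (8,0) -> (17.945,1.045) [heading=6, draw]
LT 90: heading 6 -> 96
RT 90: heading 96 -> 6
FD 11: (17.945,1.045) -> (28.885,2.195) [heading=6, draw]
RT 180: heading 6 -> 186
LT 135: heading 186 -> 321
FD 8: (28.885,2.195) -> (35.102,-2.839) [heading=321, draw]
Final: pos=(35.102,-2.839), heading=321, 4 segment(s) drawn

Answer: 35.102 -2.839 321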